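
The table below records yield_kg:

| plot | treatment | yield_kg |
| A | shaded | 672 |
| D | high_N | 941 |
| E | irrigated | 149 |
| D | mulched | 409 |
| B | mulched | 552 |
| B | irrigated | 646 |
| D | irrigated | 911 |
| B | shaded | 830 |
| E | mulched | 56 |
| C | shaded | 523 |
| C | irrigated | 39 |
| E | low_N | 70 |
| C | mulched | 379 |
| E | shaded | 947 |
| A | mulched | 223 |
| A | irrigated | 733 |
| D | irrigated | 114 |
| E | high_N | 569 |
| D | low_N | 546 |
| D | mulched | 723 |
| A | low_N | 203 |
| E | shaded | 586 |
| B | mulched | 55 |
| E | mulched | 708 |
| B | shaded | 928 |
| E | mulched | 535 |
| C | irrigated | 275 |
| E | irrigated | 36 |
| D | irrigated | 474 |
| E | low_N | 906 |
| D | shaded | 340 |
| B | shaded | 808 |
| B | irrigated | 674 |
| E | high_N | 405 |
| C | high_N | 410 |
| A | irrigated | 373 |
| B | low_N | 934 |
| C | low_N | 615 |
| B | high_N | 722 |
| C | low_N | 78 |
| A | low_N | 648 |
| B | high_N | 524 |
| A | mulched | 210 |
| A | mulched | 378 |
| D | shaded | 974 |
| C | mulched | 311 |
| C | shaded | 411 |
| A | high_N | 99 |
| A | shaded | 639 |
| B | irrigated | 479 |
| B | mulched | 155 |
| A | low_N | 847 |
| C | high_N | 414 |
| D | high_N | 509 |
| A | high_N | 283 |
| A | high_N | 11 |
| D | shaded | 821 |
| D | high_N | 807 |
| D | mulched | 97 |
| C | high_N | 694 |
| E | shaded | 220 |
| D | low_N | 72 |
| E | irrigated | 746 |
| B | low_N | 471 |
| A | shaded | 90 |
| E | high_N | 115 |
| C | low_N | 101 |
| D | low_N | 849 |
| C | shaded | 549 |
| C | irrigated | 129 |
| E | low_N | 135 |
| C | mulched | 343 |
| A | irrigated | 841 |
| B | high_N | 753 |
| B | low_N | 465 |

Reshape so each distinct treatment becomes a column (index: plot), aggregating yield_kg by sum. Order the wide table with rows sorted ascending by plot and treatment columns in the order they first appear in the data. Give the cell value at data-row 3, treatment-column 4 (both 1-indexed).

With rows sorted ascending by plot, row 3 is plot=C. treatment columns in first-appearance order: shaded, high_N, irrigated, mulched, low_N; column 4 is mulched.
Long rows with plot=C, treatment=mulched: 379 + 311 + 343 = 1033.

1033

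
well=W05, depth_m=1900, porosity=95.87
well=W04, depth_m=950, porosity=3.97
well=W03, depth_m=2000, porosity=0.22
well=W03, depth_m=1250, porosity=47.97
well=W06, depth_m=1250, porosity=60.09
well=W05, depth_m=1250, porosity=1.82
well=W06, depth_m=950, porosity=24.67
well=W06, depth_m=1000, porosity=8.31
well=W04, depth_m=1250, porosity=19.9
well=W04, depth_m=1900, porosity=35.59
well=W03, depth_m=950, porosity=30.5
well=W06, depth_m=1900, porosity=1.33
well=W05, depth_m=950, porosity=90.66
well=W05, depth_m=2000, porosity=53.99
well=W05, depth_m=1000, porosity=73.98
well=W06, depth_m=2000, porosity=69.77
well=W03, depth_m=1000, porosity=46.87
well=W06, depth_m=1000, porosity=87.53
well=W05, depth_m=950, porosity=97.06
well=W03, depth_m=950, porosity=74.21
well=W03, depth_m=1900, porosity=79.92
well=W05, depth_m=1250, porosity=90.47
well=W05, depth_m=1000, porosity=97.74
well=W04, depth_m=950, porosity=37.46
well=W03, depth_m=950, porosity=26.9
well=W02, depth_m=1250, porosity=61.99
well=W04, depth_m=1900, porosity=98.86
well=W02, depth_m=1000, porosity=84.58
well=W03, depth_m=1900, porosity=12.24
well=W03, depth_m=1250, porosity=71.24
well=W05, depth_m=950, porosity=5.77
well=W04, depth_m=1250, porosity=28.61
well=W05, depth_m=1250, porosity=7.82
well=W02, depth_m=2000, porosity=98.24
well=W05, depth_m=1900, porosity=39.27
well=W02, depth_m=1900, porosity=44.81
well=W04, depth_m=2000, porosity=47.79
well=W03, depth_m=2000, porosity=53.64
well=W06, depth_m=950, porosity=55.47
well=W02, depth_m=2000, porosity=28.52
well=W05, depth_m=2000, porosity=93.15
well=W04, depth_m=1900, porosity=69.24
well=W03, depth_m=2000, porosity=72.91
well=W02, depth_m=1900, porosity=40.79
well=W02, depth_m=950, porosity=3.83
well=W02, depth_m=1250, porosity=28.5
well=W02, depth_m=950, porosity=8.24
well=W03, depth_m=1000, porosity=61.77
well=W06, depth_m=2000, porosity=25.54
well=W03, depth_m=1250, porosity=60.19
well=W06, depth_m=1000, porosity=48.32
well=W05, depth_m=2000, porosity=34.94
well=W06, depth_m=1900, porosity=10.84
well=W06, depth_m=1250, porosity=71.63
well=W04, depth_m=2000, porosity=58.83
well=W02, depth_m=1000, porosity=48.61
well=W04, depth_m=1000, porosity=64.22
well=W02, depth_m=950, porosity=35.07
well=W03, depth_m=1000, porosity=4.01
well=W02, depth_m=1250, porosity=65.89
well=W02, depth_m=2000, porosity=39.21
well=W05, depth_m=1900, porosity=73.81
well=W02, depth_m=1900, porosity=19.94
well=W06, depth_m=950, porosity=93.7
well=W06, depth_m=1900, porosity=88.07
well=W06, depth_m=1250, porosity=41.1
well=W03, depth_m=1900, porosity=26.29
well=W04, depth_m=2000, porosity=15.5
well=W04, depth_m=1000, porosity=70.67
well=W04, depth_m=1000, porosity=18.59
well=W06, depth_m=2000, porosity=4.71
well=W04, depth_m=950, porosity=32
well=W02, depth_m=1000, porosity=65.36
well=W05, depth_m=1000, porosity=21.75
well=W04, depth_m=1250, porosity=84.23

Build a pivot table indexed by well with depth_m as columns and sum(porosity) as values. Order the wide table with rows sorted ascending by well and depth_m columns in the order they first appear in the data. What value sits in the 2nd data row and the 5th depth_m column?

112.65

With rows sorted ascending by well, row 2 is well=W03. depth_m columns in first-appearance order: 1900, 950, 2000, 1250, 1000; column 5 is 1000.
Long rows with well=W03, depth_m=1000: 46.87 + 61.77 + 4.01 = 112.65.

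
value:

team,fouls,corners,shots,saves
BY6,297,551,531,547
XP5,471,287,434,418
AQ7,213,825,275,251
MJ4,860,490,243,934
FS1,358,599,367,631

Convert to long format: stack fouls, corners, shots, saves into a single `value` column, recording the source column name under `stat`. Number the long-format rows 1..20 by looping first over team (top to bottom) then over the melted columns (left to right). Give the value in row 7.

20 rows total (5 × 4). Row 7: index ⌊(7-1)/4⌋ = 1 into team → XP5; (7-1) mod 4 = 2 into the melted columns → shots.
So row 7 is (XP5, shots, 434); value = 434.

434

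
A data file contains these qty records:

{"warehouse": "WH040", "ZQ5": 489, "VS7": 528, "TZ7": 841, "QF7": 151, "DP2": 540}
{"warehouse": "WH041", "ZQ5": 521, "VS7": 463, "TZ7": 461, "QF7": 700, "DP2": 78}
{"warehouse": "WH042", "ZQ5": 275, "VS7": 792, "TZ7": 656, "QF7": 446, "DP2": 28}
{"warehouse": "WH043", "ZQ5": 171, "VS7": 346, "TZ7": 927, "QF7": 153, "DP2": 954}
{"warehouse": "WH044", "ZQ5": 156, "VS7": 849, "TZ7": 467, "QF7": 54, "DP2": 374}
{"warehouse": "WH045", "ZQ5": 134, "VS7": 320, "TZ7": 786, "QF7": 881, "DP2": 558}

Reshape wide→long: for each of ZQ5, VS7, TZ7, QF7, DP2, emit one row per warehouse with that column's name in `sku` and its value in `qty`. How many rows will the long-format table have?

30

6 warehouse values × 5 melted columns = 30 rows.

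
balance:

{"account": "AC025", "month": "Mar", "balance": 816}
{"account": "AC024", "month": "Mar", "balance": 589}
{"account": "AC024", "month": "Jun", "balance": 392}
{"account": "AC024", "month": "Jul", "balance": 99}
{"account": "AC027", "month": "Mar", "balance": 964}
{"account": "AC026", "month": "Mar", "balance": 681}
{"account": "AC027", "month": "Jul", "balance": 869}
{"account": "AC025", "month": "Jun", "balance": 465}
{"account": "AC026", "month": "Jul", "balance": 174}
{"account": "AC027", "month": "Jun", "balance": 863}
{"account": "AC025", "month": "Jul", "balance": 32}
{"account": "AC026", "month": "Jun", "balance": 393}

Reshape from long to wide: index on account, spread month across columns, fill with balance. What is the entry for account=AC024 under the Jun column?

Wide layout: rows indexed by account, columns are the 3 distinct month values (Mar, Jun, Jul).
Cell (account=AC024, month=Jun) draws from the long row where account=AC024 and month=Jun, which has balance=392.

392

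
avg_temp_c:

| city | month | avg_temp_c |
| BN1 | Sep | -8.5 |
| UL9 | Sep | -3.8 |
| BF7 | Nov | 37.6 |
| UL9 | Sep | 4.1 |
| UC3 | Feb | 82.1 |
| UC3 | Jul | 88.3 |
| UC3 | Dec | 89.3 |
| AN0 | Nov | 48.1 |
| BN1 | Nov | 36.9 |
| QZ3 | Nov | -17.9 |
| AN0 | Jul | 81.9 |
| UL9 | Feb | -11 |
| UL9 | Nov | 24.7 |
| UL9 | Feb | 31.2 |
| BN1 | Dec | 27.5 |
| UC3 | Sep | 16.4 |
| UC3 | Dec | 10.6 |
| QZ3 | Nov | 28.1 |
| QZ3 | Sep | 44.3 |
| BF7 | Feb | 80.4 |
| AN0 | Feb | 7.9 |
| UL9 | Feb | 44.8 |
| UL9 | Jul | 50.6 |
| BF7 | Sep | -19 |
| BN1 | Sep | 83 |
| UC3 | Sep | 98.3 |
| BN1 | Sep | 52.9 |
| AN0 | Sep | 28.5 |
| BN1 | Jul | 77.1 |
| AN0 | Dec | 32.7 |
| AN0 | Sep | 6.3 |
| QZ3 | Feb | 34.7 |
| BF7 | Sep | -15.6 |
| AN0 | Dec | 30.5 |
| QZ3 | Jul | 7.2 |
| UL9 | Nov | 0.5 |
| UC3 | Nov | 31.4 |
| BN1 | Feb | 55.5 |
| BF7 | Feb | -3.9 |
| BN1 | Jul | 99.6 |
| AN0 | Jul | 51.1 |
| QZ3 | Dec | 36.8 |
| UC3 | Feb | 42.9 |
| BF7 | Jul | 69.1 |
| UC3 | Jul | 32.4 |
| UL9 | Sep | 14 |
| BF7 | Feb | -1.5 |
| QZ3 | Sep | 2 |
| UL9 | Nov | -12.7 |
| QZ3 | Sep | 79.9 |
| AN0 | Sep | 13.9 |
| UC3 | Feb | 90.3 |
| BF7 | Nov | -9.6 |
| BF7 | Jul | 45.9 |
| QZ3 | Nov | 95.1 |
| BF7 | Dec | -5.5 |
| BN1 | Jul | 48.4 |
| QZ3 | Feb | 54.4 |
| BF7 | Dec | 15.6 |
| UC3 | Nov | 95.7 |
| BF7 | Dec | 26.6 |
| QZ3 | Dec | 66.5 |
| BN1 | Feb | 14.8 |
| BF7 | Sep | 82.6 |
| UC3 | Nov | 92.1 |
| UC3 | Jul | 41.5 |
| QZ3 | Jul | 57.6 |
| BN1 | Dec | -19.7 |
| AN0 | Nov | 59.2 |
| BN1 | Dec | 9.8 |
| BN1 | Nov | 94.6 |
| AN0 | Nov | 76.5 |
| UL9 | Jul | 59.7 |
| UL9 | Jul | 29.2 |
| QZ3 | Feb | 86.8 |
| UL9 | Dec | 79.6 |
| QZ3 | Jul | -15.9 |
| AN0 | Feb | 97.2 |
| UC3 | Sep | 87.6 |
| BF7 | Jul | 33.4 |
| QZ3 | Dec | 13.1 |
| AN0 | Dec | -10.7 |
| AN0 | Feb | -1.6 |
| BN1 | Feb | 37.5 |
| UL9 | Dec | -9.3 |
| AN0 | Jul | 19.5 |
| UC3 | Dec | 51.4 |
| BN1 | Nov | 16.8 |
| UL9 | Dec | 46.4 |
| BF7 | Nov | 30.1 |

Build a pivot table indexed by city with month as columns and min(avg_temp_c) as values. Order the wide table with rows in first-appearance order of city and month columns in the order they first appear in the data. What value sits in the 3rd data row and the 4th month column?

With rows in first-appearance order of city, row 3 is city=BF7. month columns in first-appearance order: Sep, Nov, Feb, Jul, Dec; column 4 is Jul.
Long rows with city=BF7, month=Jul: min(69.1, 45.9, 33.4) = 33.4.

33.4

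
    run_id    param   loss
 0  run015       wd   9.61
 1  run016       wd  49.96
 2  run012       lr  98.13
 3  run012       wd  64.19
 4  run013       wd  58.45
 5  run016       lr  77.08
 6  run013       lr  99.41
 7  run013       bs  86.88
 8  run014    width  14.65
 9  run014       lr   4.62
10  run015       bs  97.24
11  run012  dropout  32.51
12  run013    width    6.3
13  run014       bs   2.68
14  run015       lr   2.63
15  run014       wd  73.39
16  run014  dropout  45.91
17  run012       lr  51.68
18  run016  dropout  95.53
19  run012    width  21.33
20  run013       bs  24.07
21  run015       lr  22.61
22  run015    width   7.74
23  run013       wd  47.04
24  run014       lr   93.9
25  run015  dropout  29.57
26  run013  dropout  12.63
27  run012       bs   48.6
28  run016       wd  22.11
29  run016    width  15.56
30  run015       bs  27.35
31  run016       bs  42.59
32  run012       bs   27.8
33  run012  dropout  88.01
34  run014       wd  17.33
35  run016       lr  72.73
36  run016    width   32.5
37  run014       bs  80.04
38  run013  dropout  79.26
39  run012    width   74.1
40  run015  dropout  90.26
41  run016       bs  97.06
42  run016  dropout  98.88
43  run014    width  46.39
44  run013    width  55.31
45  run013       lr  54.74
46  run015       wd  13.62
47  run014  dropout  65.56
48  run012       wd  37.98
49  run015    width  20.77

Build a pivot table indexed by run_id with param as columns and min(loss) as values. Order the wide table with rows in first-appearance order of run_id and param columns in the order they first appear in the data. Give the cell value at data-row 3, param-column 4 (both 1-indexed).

21.33

With rows in first-appearance order of run_id, row 3 is run_id=run012. param columns in first-appearance order: wd, lr, bs, width, dropout; column 4 is width.
Long rows with run_id=run012, param=width: min(21.33, 74.1) = 21.33.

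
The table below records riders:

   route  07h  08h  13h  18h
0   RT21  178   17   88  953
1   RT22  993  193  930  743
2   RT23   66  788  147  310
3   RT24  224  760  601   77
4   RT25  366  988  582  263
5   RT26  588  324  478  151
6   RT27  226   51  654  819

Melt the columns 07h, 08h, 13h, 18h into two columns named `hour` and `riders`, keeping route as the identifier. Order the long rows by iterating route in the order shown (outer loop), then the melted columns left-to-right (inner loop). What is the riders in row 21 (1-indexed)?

588

28 rows total (7 × 4). Row 21: index ⌊(21-1)/4⌋ = 5 into route → RT26; (21-1) mod 4 = 0 into the melted columns → 07h.
So row 21 is (RT26, 07h, 588); riders = 588.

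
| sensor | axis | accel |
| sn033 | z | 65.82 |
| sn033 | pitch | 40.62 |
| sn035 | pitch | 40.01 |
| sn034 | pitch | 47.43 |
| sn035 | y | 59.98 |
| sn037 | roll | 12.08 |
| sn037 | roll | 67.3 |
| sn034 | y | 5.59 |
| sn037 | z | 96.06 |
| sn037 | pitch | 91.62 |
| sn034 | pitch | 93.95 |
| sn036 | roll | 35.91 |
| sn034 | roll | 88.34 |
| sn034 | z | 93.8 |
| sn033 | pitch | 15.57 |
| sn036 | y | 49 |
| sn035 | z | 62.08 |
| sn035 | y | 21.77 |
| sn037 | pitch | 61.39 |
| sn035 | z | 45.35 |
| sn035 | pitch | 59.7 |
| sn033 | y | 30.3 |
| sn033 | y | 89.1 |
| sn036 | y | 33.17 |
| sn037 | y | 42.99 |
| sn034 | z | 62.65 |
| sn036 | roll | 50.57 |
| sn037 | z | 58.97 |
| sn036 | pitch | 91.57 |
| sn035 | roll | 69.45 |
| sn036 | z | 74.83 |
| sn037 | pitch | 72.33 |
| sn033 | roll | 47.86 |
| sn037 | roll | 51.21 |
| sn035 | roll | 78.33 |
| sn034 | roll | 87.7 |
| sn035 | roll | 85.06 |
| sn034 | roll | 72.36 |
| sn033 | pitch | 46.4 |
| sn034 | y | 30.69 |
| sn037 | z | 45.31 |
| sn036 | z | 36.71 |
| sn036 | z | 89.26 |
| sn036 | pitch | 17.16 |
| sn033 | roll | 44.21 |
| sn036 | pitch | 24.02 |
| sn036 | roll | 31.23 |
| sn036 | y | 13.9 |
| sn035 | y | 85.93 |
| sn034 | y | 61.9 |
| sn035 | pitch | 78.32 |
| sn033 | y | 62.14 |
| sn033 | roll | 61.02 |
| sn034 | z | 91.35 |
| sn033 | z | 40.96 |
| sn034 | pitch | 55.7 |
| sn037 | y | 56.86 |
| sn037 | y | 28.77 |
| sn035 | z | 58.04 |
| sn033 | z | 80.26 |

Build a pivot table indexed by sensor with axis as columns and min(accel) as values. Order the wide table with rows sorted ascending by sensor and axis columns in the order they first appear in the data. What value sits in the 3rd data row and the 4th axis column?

With rows sorted ascending by sensor, row 3 is sensor=sn035. axis columns in first-appearance order: z, pitch, y, roll; column 4 is roll.
Long rows with sensor=sn035, axis=roll: min(69.45, 78.33, 85.06) = 69.45.

69.45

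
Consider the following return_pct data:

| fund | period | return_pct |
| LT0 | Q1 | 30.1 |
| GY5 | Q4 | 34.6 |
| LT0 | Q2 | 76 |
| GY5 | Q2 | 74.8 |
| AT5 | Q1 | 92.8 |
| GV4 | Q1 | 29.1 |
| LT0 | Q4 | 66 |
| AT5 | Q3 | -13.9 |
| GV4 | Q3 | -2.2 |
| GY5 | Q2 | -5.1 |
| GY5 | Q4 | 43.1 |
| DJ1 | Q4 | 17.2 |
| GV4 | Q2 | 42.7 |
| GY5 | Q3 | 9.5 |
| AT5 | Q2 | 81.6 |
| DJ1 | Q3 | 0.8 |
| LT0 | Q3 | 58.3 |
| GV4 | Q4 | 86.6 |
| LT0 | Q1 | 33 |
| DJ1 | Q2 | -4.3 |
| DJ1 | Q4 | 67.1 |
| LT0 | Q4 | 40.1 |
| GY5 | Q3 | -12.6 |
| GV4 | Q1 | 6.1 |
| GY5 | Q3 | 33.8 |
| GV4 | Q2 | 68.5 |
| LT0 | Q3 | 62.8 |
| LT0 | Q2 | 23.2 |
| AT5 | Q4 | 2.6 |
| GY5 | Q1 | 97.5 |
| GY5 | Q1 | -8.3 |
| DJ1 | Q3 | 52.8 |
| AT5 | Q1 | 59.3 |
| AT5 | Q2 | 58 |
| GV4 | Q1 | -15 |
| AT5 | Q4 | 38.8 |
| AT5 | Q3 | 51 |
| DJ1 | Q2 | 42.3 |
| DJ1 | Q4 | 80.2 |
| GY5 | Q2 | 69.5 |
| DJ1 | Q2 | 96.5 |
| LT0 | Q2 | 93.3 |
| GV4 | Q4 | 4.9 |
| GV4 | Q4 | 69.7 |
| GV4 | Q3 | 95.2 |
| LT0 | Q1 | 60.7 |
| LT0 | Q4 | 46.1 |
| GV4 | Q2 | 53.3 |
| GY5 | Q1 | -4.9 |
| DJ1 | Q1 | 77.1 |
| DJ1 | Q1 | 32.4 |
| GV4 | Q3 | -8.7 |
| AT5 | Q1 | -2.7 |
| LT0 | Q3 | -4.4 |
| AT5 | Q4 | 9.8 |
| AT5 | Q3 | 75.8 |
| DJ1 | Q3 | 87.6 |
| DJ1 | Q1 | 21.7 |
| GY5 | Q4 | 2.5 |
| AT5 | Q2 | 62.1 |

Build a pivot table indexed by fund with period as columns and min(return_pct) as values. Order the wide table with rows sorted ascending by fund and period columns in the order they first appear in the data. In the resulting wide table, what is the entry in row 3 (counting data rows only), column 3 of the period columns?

42.7

With rows sorted ascending by fund, row 3 is fund=GV4. period columns in first-appearance order: Q1, Q4, Q2, Q3; column 3 is Q2.
Long rows with fund=GV4, period=Q2: min(42.7, 68.5, 53.3) = 42.7.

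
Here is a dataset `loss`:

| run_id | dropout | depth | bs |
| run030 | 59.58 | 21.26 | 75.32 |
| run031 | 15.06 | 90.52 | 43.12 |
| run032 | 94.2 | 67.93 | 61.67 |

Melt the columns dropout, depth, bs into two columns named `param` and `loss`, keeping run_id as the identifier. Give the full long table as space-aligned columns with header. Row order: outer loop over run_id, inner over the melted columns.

Each (run_id, column) pair becomes one row: 3 × 3 = 9 rows.
For example, (run030, dropout) → loss=59.58.

run_id  param    loss 
run030  dropout  59.58
run030  depth    21.26
run030  bs       75.32
run031  dropout  15.06
run031  depth    90.52
run031  bs       43.12
run032  dropout  94.2 
run032  depth    67.93
run032  bs       61.67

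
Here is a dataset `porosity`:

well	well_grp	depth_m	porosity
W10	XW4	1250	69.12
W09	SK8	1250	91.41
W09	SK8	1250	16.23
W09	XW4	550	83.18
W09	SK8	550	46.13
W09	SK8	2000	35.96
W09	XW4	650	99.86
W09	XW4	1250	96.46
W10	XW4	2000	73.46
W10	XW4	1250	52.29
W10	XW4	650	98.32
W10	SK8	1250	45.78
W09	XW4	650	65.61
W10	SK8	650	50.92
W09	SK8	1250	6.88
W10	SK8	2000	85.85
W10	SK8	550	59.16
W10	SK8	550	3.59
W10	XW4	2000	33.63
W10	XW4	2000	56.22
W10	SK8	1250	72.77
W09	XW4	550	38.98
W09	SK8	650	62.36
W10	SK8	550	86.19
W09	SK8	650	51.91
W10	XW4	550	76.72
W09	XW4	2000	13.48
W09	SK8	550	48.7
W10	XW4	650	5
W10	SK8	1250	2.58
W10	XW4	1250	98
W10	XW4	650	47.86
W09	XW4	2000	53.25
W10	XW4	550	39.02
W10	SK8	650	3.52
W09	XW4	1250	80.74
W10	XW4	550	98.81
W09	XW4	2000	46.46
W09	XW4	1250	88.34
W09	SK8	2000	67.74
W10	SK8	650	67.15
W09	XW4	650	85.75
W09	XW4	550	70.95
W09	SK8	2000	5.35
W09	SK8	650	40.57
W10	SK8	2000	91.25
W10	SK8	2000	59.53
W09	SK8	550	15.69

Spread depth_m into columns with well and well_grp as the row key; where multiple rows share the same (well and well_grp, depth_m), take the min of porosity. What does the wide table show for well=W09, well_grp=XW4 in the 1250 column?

80.74

Rows with well=W09, well_grp=XW4 and depth_m=1250: porosity values are 96.46, 80.74, 88.34.
min(96.46, 80.74, 88.34) = 80.74.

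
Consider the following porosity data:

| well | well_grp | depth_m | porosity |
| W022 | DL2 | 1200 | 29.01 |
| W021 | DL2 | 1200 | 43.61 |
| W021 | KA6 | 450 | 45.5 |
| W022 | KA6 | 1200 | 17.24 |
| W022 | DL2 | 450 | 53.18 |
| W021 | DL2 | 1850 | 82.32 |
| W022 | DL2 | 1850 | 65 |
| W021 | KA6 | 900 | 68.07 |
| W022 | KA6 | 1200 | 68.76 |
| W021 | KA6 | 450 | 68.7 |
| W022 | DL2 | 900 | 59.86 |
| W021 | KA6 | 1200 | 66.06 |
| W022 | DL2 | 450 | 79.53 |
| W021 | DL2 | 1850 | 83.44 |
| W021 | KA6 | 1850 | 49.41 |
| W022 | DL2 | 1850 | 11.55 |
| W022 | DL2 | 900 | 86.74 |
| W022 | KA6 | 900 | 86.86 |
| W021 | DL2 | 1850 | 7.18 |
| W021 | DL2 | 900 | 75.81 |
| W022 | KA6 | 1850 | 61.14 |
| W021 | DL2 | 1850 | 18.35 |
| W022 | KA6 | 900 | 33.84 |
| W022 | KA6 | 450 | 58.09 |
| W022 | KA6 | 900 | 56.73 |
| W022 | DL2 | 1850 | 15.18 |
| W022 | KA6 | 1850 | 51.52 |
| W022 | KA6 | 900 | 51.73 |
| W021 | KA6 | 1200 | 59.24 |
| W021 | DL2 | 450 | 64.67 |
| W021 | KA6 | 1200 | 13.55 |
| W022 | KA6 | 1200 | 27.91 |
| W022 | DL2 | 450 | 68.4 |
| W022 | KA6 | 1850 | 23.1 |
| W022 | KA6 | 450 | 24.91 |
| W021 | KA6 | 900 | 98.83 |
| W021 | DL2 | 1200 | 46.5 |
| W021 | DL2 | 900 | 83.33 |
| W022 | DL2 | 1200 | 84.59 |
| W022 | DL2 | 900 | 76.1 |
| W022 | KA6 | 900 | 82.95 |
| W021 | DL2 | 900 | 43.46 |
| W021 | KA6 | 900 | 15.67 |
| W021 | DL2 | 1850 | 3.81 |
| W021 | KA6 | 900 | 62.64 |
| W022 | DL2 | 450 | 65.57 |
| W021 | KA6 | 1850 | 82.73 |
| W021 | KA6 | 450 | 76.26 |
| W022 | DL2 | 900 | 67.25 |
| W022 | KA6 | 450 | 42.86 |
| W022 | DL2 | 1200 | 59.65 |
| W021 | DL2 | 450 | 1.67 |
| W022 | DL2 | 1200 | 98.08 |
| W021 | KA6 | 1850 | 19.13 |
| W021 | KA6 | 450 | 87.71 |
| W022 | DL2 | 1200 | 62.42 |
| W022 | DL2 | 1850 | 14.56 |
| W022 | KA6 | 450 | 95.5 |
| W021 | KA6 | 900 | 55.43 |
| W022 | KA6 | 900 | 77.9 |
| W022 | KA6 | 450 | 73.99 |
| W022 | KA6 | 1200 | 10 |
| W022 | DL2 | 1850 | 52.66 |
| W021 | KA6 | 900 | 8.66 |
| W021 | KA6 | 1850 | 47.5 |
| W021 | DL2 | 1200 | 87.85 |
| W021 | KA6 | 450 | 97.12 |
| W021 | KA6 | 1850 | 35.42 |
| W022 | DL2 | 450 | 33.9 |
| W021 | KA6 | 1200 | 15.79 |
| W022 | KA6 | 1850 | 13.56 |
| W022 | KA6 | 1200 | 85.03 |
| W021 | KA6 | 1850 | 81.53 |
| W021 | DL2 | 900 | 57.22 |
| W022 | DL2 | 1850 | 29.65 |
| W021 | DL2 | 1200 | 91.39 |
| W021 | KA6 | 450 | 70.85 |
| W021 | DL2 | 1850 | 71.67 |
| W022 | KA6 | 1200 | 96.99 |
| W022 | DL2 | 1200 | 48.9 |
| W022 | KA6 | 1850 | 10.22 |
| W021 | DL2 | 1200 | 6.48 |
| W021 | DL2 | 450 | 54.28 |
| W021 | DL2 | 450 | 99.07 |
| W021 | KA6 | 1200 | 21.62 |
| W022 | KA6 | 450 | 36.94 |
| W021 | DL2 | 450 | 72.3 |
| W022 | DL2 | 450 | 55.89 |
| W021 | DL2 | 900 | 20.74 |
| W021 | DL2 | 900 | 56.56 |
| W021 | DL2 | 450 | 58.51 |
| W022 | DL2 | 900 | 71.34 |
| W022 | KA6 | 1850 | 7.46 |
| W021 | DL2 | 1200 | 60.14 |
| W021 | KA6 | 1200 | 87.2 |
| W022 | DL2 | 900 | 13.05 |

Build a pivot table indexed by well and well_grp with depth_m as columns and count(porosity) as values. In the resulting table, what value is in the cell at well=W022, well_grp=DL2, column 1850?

Rows with well=W022, well_grp=DL2 and depth_m=1850: porosity values are 65, 11.55, 15.18, 14.56, 52.66, 29.65.
6 rows match — count = 6.

6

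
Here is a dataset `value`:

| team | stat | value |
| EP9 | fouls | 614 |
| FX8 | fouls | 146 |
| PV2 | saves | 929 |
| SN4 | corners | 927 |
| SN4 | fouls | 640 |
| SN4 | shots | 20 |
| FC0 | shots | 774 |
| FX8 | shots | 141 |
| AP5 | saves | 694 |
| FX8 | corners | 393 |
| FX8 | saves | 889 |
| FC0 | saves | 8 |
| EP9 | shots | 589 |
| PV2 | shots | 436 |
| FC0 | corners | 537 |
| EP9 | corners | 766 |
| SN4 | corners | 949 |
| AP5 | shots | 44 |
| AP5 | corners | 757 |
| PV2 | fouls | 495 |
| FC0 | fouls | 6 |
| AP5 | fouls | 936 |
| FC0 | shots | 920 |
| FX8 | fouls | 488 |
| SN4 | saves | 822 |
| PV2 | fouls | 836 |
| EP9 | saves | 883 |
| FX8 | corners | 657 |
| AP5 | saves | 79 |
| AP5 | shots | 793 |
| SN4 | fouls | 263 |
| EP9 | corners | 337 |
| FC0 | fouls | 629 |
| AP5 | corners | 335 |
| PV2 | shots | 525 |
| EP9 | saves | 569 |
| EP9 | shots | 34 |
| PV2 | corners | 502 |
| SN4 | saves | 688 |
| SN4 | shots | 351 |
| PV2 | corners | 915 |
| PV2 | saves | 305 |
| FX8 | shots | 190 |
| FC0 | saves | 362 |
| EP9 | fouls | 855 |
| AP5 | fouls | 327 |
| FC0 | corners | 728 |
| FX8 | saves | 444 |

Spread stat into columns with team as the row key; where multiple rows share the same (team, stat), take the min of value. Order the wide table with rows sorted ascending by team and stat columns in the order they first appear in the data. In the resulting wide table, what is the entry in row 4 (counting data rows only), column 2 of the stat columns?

With rows sorted ascending by team, row 4 is team=FX8. stat columns in first-appearance order: fouls, saves, corners, shots; column 2 is saves.
Long rows with team=FX8, stat=saves: min(889, 444) = 444.

444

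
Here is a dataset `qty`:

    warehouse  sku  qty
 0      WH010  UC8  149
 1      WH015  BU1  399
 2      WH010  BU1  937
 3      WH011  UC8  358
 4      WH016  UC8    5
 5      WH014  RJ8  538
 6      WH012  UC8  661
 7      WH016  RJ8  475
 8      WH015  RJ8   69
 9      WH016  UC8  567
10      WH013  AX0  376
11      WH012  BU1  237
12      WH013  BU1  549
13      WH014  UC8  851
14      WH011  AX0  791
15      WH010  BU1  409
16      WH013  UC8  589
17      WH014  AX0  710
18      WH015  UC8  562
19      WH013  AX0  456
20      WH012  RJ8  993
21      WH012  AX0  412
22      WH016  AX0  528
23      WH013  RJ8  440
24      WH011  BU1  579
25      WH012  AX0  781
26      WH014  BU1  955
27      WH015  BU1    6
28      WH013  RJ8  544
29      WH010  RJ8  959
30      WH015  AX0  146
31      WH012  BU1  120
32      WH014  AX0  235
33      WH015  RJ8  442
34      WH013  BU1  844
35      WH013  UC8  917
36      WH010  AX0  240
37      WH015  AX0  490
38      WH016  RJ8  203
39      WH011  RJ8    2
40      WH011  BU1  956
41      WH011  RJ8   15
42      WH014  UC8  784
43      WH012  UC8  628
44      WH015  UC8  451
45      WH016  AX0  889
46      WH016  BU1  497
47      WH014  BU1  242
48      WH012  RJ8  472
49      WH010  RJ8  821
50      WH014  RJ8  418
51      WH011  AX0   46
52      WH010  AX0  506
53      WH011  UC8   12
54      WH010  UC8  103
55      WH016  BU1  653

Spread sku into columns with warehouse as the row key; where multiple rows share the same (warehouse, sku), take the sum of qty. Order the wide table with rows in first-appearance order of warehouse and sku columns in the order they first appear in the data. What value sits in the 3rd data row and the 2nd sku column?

With rows in first-appearance order of warehouse, row 3 is warehouse=WH011. sku columns in first-appearance order: UC8, BU1, RJ8, AX0; column 2 is BU1.
Long rows with warehouse=WH011, sku=BU1: 579 + 956 = 1535.

1535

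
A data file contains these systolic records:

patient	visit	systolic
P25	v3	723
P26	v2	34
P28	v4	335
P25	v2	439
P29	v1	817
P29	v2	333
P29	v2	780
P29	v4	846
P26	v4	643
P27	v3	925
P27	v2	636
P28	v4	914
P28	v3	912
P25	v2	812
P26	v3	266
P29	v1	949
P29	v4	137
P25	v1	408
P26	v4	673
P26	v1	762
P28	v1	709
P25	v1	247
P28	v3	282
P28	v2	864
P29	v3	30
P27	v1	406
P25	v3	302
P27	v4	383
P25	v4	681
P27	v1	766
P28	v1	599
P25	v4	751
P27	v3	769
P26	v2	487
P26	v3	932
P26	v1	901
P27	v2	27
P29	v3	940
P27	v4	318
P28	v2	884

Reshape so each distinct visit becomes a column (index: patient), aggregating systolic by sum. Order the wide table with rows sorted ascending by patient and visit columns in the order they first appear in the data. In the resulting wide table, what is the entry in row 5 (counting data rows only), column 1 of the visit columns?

970

With rows sorted ascending by patient, row 5 is patient=P29. visit columns in first-appearance order: v3, v2, v4, v1; column 1 is v3.
Long rows with patient=P29, visit=v3: 30 + 940 = 970.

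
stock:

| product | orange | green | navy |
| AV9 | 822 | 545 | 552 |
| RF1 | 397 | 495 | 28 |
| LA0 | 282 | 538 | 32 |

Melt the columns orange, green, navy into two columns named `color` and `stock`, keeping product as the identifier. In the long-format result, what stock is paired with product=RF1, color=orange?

Unpivoting turns each (product, wide-column) pair into one long row.
The wide cell at row RF1, column orange holds 397, so the long row (RF1, orange) has stock=397.

397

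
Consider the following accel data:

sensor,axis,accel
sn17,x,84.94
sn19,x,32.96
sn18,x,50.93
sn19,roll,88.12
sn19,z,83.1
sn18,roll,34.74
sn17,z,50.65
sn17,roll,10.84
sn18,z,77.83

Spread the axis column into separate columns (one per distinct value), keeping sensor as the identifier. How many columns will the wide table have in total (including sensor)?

1 column for sensor plus 3 distinct axis values → 4 columns.

4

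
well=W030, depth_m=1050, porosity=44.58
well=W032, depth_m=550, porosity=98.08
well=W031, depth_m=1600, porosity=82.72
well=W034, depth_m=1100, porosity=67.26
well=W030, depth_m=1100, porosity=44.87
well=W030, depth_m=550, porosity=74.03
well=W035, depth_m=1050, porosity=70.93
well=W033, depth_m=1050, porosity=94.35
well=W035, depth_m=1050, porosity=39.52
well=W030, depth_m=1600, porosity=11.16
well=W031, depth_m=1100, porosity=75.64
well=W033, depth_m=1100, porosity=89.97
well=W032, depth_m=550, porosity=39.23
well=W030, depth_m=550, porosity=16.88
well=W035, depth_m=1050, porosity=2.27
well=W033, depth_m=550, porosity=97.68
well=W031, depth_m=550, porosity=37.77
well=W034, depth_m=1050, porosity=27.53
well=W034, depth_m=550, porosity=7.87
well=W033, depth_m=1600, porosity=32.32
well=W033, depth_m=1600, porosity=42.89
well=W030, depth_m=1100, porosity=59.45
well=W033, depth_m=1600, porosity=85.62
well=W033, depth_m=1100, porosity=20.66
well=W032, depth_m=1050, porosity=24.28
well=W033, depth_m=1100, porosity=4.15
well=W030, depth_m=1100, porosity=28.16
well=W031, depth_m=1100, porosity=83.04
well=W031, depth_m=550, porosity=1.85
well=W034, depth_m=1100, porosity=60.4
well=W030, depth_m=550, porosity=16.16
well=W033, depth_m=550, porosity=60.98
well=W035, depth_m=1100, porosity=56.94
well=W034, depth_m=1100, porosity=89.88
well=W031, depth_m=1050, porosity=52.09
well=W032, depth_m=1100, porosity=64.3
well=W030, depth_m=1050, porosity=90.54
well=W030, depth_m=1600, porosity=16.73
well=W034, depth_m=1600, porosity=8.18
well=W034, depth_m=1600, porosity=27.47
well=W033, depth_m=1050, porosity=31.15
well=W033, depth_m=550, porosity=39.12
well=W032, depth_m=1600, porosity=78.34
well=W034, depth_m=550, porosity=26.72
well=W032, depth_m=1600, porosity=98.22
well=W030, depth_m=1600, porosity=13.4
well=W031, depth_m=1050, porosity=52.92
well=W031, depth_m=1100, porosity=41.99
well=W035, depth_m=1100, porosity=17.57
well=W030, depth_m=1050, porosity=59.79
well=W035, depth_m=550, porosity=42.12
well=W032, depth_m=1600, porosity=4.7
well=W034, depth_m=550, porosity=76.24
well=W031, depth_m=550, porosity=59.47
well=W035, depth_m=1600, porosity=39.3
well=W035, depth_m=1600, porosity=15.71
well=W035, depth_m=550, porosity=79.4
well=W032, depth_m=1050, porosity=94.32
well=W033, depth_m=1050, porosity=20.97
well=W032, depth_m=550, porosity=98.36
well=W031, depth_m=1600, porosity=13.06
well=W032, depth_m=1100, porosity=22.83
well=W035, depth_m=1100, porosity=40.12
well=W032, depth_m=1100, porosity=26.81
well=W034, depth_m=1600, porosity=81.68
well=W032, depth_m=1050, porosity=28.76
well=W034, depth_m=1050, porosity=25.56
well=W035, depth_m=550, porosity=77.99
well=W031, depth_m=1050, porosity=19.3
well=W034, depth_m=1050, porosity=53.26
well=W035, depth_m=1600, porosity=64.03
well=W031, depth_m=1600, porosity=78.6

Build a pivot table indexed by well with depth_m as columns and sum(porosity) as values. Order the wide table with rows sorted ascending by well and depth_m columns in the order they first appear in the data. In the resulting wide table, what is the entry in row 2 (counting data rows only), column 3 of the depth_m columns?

With rows sorted ascending by well, row 2 is well=W031. depth_m columns in first-appearance order: 1050, 550, 1600, 1100; column 3 is 1600.
Long rows with well=W031, depth_m=1600: 82.72 + 13.06 + 78.6 = 174.38.

174.38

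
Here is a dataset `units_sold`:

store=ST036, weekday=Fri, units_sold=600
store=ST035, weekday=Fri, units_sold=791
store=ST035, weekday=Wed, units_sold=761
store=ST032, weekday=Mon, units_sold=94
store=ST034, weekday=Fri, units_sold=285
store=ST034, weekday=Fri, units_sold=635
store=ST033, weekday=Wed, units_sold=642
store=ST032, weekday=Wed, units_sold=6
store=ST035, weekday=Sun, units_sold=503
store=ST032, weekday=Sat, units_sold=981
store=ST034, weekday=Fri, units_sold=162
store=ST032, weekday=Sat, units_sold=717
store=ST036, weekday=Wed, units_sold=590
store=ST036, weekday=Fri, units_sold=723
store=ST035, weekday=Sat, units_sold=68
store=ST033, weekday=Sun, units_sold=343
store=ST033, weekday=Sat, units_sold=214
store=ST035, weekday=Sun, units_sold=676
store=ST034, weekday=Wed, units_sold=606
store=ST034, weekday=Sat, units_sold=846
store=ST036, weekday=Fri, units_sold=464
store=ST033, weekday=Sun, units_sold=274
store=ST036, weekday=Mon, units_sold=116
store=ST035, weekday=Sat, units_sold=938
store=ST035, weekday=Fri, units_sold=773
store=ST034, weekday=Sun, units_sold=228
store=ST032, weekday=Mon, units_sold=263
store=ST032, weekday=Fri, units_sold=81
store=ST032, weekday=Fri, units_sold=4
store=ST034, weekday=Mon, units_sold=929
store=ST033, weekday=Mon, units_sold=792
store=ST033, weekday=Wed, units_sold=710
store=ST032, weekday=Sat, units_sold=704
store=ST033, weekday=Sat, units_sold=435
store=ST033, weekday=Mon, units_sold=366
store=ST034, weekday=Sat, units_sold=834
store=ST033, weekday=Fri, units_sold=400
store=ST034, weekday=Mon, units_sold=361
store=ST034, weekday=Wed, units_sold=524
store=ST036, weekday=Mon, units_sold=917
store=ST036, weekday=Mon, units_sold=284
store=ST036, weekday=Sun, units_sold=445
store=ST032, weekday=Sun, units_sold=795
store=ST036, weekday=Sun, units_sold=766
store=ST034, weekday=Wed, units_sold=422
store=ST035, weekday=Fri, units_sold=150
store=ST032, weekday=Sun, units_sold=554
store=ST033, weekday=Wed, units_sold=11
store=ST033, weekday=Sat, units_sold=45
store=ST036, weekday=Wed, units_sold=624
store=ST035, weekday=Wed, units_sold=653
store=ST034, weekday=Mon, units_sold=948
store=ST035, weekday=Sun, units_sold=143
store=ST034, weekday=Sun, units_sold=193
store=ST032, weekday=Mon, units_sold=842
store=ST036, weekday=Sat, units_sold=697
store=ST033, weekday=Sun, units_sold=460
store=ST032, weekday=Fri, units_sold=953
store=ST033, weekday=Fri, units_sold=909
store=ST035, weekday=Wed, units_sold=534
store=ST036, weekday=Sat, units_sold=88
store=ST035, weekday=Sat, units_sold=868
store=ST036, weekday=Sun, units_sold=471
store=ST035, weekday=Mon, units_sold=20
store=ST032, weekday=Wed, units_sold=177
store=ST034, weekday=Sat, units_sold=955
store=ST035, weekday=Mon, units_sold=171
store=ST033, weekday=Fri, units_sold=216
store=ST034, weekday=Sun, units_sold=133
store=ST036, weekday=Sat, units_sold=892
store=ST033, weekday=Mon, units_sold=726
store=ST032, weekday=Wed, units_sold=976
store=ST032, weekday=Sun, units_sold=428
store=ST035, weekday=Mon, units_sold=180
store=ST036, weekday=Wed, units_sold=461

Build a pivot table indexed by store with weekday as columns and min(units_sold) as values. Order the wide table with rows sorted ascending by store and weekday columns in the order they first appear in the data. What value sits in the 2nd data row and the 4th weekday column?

With rows sorted ascending by store, row 2 is store=ST033. weekday columns in first-appearance order: Fri, Wed, Mon, Sun, Sat; column 4 is Sun.
Long rows with store=ST033, weekday=Sun: min(343, 274, 460) = 274.

274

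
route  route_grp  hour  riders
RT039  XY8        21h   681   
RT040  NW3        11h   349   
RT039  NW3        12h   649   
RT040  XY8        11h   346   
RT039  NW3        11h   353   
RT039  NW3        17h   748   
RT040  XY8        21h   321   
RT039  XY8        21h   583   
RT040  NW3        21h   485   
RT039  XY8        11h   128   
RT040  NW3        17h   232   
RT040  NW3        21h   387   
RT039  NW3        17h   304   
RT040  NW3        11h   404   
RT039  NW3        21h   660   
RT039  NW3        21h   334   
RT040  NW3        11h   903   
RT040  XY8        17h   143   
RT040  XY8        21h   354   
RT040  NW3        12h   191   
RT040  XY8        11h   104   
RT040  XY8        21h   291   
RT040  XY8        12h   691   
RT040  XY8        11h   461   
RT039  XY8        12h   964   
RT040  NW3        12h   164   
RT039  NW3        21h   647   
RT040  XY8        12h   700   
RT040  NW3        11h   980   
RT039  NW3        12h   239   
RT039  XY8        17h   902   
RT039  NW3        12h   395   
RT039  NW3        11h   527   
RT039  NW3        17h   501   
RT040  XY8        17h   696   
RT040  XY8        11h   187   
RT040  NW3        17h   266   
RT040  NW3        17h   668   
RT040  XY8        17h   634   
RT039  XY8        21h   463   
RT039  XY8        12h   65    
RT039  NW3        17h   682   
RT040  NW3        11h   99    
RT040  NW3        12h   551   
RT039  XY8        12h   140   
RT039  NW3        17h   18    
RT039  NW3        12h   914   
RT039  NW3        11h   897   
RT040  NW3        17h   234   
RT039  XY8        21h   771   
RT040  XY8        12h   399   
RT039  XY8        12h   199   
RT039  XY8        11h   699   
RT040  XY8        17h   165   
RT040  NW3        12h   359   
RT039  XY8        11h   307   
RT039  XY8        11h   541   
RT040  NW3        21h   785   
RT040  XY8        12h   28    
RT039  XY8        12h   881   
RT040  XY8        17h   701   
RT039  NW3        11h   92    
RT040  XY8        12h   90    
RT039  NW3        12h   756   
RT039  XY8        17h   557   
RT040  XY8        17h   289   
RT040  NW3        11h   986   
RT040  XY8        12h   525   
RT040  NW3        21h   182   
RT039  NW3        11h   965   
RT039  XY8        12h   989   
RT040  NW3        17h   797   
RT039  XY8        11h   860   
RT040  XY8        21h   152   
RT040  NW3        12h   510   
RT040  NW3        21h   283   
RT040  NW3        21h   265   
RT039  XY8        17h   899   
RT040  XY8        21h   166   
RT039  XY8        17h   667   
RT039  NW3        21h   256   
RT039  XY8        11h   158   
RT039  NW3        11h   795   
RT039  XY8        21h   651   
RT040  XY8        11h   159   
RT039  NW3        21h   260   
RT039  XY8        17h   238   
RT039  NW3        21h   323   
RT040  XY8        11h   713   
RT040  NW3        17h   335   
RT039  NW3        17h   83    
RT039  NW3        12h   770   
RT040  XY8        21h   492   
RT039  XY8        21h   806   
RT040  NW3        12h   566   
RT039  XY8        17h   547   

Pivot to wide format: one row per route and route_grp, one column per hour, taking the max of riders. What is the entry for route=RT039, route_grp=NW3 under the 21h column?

Rows with route=RT039, route_grp=NW3 and hour=21h: riders values are 660, 334, 647, 256, 260, 323.
max(660, 334, 647, 256, 260, 323) = 660.

660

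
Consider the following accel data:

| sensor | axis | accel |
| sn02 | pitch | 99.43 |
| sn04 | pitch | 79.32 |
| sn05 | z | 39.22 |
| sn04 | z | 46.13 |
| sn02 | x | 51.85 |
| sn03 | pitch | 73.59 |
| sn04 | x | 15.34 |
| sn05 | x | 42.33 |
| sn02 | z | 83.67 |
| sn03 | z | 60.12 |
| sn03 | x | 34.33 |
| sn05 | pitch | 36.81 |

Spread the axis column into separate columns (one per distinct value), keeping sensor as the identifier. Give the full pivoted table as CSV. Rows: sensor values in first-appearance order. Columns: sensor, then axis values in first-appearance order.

sensor,pitch,z,x
sn02,99.43,83.67,51.85
sn04,79.32,46.13,15.34
sn05,36.81,39.22,42.33
sn03,73.59,60.12,34.33

Columns: sensor plus the 3 distinct axis values (pitch, z, x).
For example, row sn02 column pitch takes accel=99.43 from the long row (sn02, pitch).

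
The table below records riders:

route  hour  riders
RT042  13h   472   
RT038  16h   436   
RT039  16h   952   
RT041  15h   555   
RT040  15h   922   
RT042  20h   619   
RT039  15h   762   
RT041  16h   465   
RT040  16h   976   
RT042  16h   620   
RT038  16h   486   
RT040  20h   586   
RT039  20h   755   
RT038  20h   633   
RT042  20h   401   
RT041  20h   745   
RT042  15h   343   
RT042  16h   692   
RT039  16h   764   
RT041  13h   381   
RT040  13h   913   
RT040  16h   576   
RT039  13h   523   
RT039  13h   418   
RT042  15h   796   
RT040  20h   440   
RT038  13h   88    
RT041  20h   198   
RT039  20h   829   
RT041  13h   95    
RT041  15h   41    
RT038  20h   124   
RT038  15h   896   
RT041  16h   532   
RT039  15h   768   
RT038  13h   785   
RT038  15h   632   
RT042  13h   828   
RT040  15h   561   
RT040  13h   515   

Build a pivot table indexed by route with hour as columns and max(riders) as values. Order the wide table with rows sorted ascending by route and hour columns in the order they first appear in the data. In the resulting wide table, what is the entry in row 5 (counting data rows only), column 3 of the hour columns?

With rows sorted ascending by route, row 5 is route=RT042. hour columns in first-appearance order: 13h, 16h, 15h, 20h; column 3 is 15h.
Long rows with route=RT042, hour=15h: max(343, 796) = 796.

796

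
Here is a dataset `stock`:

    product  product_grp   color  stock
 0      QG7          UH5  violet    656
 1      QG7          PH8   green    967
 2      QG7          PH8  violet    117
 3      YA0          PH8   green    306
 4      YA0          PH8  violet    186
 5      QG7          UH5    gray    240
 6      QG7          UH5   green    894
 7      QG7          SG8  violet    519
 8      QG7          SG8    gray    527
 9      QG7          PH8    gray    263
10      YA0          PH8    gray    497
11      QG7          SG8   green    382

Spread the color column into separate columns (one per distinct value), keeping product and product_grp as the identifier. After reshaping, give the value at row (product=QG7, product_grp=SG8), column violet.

519

Wide layout: rows indexed by product and product_grp, columns are the 3 distinct color values (violet, green, gray).
Cell (product=QG7, product_grp=SG8, color=violet) draws from the long row where product=QG7, product_grp=SG8 and color=violet, which has stock=519.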